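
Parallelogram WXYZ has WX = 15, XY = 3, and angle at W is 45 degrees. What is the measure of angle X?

In a parallelogram, consecutive angles are supplementary (sum to 180°).
angle X = 180 - angle W
angle X = 180 - 45
angle X = 135 degrees

135 degrees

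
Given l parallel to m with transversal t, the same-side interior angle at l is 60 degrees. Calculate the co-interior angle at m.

Co-interior angles (same-side interior) formed by parallel lines and a transversal are supplementary (sum to 180 degrees).
The given angle is 60 degrees.
The co-interior angle = 180 - 60 = 120 degrees.

120 degrees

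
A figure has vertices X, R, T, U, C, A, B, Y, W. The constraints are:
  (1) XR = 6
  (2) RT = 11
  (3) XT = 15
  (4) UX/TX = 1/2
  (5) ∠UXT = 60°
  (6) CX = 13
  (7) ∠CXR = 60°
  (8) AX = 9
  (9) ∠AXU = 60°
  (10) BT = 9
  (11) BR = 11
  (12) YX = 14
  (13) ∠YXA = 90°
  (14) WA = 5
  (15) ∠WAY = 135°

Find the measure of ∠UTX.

From the given relations: UX = 1/2·TX = 1/2·15 ≈ 7.5.
Step 1: By the law of cosines on triangle TXU: TU² = 15² + 7.5² − 2·15·7.5·cos(60°) = 168.75, so TU ≈ 12.99.
Step 2: By the inverse law of cosines on triangle UTX: cos(∠UTX) = (12.99² + 15² − 7.5²) / (2·12.99·15) = 337.5/389.71 = 0.866, so ∠UTX = 30°.

Therefore, the measure of angle ∠UTX = 30°.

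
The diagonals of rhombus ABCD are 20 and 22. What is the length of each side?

In a rhombus, the diagonals bisect each other perpendicularly, creating four congruent right triangles.
Each triangle has legs 10 (half of 20) and 11 (half of 22).
The hypotenuse of each right triangle is a side of the rhombus:
side = sqrt(10^2 + 11^2) = sqrt(221)

sqrt(221)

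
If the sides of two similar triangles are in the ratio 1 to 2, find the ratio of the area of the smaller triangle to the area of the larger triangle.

The ratio of areas of similar triangles equals the square of the side ratio.
Side ratio = 1:2
Area ratio = (1/2)^2 = 1/4 = 1:4

1:4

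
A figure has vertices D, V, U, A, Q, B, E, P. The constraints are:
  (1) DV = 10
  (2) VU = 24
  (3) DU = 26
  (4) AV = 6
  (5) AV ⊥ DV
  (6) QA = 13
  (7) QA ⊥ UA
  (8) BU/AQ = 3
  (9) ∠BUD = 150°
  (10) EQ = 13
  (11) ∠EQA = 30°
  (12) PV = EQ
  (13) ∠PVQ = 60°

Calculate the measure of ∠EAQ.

Step 1: By the law of cosines on triangle AQE: AE² = 13² + 13² − 2·13·13·cos(30°) = 45.28, so AE ≈ 6.73.
Step 2: By the inverse law of cosines on triangle EAQ: cos(∠EAQ) = (6.73² + 13² − 13²) / (2·6.73·13) = 45.28/174.96 = 0.2588, so ∠EAQ = 75°.

Therefore, the measure of angle ∠EAQ = 75°.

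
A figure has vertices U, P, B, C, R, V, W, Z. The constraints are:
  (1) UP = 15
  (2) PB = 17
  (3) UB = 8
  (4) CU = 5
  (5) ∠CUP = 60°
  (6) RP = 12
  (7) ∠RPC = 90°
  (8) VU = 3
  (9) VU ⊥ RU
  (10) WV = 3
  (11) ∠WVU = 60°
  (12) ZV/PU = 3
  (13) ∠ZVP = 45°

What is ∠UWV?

Step 1: By the law of cosines on triangle WVU: WU² = 3² + 3² − 2·3·3·cos(60°) = 9, so WU = 3.
Step 2: By the inverse law of cosines on triangle UWV: cos(∠UWV) = (3² + 3² − 3²) / (2·3·3) = 9/18 = 0.5, so ∠UWV = 60°.

Therefore, the measure of angle ∠UWV = 60°.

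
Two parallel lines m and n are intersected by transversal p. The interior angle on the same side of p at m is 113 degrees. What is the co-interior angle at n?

Co-interior angles (same-side interior) formed by parallel lines and a transversal are supplementary (sum to 180 degrees).
The given angle is 113 degrees.
The co-interior angle = 180 - 113 = 67 degrees.

67 degrees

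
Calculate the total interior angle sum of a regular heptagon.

The sum of interior angles of an n-sided polygon is (n - 2) * 180.
For n = 7: (7 - 2) * 180 = 5 * 180 = 900 degrees.

900 degrees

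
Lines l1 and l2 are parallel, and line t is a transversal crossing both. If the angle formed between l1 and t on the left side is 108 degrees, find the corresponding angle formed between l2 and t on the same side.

Corresponding angles formed by parallel lines and a transversal are equal.
The given angle is 108 degrees.
The corresponding angle = 108 degrees.

108 degrees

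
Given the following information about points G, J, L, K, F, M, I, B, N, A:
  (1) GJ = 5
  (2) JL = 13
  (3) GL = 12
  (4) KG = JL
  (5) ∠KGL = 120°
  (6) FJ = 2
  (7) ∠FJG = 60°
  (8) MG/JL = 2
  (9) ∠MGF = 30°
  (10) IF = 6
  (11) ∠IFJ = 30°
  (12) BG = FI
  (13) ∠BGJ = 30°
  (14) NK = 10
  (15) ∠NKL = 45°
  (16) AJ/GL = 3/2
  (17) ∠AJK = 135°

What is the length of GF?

Step 1: By the law of cosines on triangle GJF: GF² = 5² + 2² − 2·5·2·cos(60°) = 19, so GF = √19.

Therefore, the length of GF = √19.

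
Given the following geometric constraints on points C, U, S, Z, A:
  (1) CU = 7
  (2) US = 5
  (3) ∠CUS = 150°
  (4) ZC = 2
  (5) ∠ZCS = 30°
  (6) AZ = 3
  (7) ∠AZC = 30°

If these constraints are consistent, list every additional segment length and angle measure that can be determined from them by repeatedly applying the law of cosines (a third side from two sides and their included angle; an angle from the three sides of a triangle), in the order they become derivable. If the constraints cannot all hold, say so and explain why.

The constraints are consistent. Derivable facts, in order:
After 1 step:
- CA ≈ 1.61
- CS ≈ 11.6
After 2 steps:
- SZ ≈ 9.92
- ∠ACZ = 111.74°
- ∠CAZ = 38.26°
- ∠CSU = 17.56°
- ∠SCU = 12.44°
After 3 steps:
- ∠CSZ = 5.78°
- ∠CZS = 144.22°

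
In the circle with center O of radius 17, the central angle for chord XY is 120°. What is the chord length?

Chord length = 2r sin(θ/2)
= 2 × 17 × sin(120°/2)
= 2 × 17 × sin(60°)
= 17*sqrt(3)

17*sqrt(3)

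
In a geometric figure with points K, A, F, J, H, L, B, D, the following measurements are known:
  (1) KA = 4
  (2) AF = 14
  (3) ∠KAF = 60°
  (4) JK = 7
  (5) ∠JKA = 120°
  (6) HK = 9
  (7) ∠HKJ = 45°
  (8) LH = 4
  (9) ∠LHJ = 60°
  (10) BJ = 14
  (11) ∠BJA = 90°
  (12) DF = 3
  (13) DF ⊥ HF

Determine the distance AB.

Step 1: By the law of cosines on triangle JKA: JA² = 7² + 4² − 2·7·4·cos(120°) = 93, so JA = √93.
Step 2: By the law of cosines on triangle AJB: AB² = √93² + 14² − 2·√93·14·cos(90°) = 289, so AB = 17.

Therefore, the length of AB = 17.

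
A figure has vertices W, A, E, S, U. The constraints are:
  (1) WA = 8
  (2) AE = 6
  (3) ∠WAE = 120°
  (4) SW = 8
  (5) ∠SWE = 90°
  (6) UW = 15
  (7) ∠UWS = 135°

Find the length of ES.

Step 1: By the law of cosines on triangle EAW: EW² = 6² + 8² − 2·6·8·cos(120°) = 148, so EW = 2·√37.
Step 2: By the law of cosines on triangle EWS: ES² = (2·√37)² + 8² − 2·2·√37·8·cos(90°) = 212, so ES = 2·√53.

Therefore, the length of ES = 2·√53.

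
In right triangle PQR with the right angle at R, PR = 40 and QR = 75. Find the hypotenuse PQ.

By the Pythagorean theorem: PQ^2 = PR^2 + QR^2
PQ^2 = 40^2 + 75^2 = 1600 + 5625 = 7225
PQ = sqrt(7225) = 85

85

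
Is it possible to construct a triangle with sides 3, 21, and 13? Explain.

The longest side is 21. The other two sides sum to 3 + 13 = 16.
Since 16 ≤ 21, the two shorter sides cannot reach around to close the triangle.

No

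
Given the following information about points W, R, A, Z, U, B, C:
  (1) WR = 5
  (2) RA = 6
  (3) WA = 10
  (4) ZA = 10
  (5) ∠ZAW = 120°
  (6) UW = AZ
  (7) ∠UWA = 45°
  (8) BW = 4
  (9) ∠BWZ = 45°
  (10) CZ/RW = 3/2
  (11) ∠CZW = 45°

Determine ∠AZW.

Step 1: By the law of cosines on triangle ZAW: ZW² = 10² + 10² − 2·10·10·cos(120°) = 300, so ZW = 10·√3.
Step 2: By the inverse law of cosines on triangle AZW: cos(∠AZW) = (10² + (10·√3)² − 10²) / (2·10·10·√3) = 300/346.41 = 0.866, so ∠AZW = 30°.

Therefore, the measure of angle ∠AZW = 30°.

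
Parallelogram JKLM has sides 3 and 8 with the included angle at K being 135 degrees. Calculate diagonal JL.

The diagonal of a parallelogram can be found by treating two adjacent sides and the diagonal as a triangle.
Applying the law of cosines with sides 3, 8 and included angle 135°:
d^2 = 9 + 64 - 48*cos(135°) = 24*sqrt(2) + 73
d = sqrt(24*sqrt(2) + 73)

sqrt(24*sqrt(2) + 73)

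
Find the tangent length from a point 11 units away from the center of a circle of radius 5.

tangent = √(d² - r²) = √(11² - 5²) = √(121 - 25) = √96 = 4*sqrt(6)

4*sqrt(6)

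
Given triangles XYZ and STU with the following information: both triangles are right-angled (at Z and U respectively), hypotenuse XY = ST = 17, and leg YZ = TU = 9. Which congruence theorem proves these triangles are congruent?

Consider the given information: both triangles are right-angled (at Z and U respectively), hypotenuse XY = ST = 17, and leg YZ = TU = 9
This is not SAS or AAS: SAS requires two sides and the included angle between them. AAS requires two angles and a non-included side.
The correct criterion is HL. The hypotenuse and one leg of two right triangles are equal (Hypotenuse-Leg).

HL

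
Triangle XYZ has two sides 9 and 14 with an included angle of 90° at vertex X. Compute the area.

Area = (1/2)(9)(14) sin(90°) = (1/2)(9)(14)(1) = 63

63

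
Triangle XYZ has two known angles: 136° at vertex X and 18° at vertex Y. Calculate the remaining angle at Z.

angle Z = 180 - 136 - 18 = 26 degrees.

26 degrees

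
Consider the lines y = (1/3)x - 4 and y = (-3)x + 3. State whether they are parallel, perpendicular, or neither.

Slope of line 1: m1 = 1/3
Slope of line 2: m2 = -3
m1 * m2 = -1, so perpendicular.

Perpendicular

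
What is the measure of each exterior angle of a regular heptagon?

Each exterior angle of a regular n-gon is 360 / n.
For n = 7: 360 / 7 = 360/7 degrees.

360/7 degrees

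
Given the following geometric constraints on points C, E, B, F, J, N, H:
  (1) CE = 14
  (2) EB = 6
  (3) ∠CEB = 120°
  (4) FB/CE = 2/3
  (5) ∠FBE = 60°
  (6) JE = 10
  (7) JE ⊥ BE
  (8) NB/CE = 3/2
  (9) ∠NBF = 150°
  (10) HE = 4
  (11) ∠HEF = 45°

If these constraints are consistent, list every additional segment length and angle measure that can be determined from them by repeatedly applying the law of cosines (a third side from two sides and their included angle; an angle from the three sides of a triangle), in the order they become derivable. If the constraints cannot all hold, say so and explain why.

The constraints are consistent. Derivable facts, in order:
After 1 step:
- BJ = 2·√34
- CB = 2·√79
- EF ≈ 8.19
- FN ≈ 29.45
After 2 steps:
- FH ≈ 6.06
- ∠BCE = 17°
- ∠BEF = 80.63°
- ∠BFE = 39.37°
- ∠BFN = 20.88°
- ∠BJE = 30.96°
- ∠BNF = 9.12°
- ∠CBE = 43°
- ∠EBJ = 59.04°
After 3 steps:
- ∠EFH = 27.8°
- ∠EHF = 107.2°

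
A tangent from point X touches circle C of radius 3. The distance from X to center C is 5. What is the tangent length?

tangent = √(d² - r²) = √(5² - 3²) = √(25 - 9) = √16 = 4

4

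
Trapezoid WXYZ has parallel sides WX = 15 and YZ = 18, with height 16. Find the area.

Area = (15 + 18) * 16 / 2 = 528 / 2 = 264

264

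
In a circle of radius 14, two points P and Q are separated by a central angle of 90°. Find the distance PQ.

Chord = 2(14) sin(45°) = 14*sqrt(2)

14*sqrt(2)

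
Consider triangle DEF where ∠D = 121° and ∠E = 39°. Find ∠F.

Let angle F = x. Then 121 + 39 + x = 180.
x = 180 - 160 = 20 degrees.

20 degrees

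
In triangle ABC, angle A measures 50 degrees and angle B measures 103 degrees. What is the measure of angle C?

By the triangle angle sum property, the three interior angles of any triangle add up to 180°.
We know angle A = 50° and angle B = 103°, so their sum is 153°.
Therefore angle C = 180° - 153° = 27°.

27 degrees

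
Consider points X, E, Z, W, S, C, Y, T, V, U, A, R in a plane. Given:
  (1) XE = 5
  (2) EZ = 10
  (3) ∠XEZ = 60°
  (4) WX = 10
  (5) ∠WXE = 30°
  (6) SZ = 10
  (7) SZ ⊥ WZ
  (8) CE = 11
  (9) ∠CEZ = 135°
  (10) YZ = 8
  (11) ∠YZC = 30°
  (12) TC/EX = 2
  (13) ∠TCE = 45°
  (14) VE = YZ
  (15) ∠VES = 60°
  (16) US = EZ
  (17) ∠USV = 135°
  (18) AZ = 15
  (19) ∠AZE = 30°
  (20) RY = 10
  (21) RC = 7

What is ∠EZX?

Step 1: By the law of cosines on triangle ZEX: ZX² = 10² + 5² − 2·10·5·cos(60°) = 75, so ZX = 5·√3.
Step 2: By the inverse law of cosines on triangle EZX: cos(∠EZX) = (10² + (5·√3)² − 5²) / (2·10·5·√3) = 150/173.21 = 0.866, so ∠EZX = 30°.

Therefore, the measure of angle ∠EZX = 30°.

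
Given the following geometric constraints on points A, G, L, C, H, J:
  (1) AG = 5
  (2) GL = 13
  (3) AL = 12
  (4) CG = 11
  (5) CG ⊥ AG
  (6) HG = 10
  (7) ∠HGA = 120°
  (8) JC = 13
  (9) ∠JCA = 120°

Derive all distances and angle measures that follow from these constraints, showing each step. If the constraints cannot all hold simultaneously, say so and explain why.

The constraints are consistent.

Step 1: From AG = 5, GC = 11, and ∠AGC = 90°, by the law of cosines:
  AC² = AG² + GC² - 2·AG·GC·cos(90°) = 25 + 121 - 0 = 146
  AC = √146

Step 2: From AG = 5, GH = 10, and ∠AGH = 120°, by the law of cosines:
  AH² = AG² + GH² - 2·AG·GH·cos(120°) = 25 + 100 + 50 = 175
  AH = 5·√7

Step 3: From AG = 5, AL = 12, GL = 13, by the inverse law of cosines:
  cos(∠GAL) = (AG² + AL² - GL²) / (2·AG·AL)
  ∠GAL = 90°

Step 4: From GA = 5, GL = 13, AL = 12, by the inverse law of cosines:
  cos(∠AGL) = (GA² + GL² - AL²) / (2·GA·GL)
  ∠AGL = 67.38°

Step 5: From LA = 12, LG = 13, AG = 5, by the inverse law of cosines:
  cos(∠ALG) = (LA² + LG² - AG²) / (2·LA·LG)
  ∠ALG = 22.62°

Step 6: From AC = √146, CJ = 13, and ∠ACJ = 120°, by the law of cosines:
  AJ² = AC² + CJ² - 2·AC·CJ·cos(120°) = 146 + 169 + 157.1 = 472.1
  AJ ≈ 21.73

Step 7: From AC = √146, AG = 5, CG = 11, by the inverse law of cosines:
  cos(∠CAG) = (AC² + AG² - CG²) / (2·AC·AG)
  ∠CAG = 65.56°

Step 8: From AG = 5, AH = 5·√7, GH = 10, by the inverse law of cosines:
  cos(∠GAH) = (AG² + AH² - GH²) / (2·AG·AH)
  ∠GAH = 40.89°

Step 9: From CA = √146, CG = 11, AG = 5, by the inverse law of cosines:
  cos(∠ACG) = (CA² + CG² - AG²) / (2·CA·CG)
  ∠ACG = 24.44°

Step 10: From HA = 5·√7, HG = 10, AG = 5, by the inverse law of cosines:
  cos(∠AHG) = (HA² + HG² - AG²) / (2·HA·HG)
  ∠AHG = 19.11°

Step 11: From AC = √146, AJ = 21.73, CJ = 13, by the inverse law of cosines:
  cos(∠CAJ) = (AC² + AJ² - CJ²) / (2·AC·AJ)
  ∠CAJ = 31.21°

Step 12: From JA = 21.73, JC = 13, AC = √146, by the inverse law of cosines:
  cos(∠AJC) = (JA² + JC² - AC²) / (2·JA·JC)
  ∠AJC = 28.79°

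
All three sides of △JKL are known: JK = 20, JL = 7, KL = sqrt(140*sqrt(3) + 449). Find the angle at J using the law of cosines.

cos(J) = (20² + 7² - (sqrt(140*sqrt(3) + 449))²) / (2 × 20 × 7) = -sqrt(3)/2, so J = arccos(-sqrt(3)/2) = 150°.

150°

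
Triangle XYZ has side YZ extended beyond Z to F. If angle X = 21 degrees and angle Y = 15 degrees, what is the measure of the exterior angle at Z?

By the exterior angle theorem, an exterior angle of a triangle equals the sum of the two remote interior angles.
Exterior angle = angle X + angle Y
Exterior angle = 21 + 15 = 36 degrees

36 degrees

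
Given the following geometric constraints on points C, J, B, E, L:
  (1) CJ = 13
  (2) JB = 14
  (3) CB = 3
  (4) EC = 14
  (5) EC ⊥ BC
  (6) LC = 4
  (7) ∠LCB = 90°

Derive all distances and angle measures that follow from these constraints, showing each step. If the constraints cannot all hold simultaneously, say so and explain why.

The constraints are consistent.

Step 1: From BC = 3, CE = 14, and ∠BCE = 90°, by the law of cosines:
  BE² = BC² + CE² - 2·BC·CE·cos(90°) = 9 + 196 - 0 = 205
  BE ≈ 14.32

Step 2: From BC = 3, CL = 4, and ∠BCL = 90°, by the law of cosines:
  BL² = BC² + CL² - 2·BC·CL·cos(90°) = 9 + 16 - 0 = 25
  BL = 5

Step 3: From CB = 3, CJ = 13, BJ = 14, by the inverse law of cosines:
  cos(∠BCJ) = (CB² + CJ² - BJ²) / (2·CB·CJ)
  ∠BCJ = 103.34°

Step 4: From JB = 14, JC = 13, BC = 3, by the inverse law of cosines:
  cos(∠BJC) = (JB² + JC² - BC²) / (2·JB·JC)
  ∠BJC = 12.03°

Step 5: From BC = 3, BJ = 14, CJ = 13, by the inverse law of cosines:
  cos(∠CBJ) = (BC² + BJ² - CJ²) / (2·BC·BJ)
  ∠CBJ = 64.62°

Step 6: From BC = 3, BE = 14.32, CE = 14, by the inverse law of cosines:
  cos(∠CBE) = (BC² + BE² - CE²) / (2·BC·BE)
  ∠CBE = 77.91°

Step 7: From BC = 3, BL = 5, CL = 4, by the inverse law of cosines:
  cos(∠CBL) = (BC² + BL² - CL²) / (2·BC·BL)
  ∠CBL = 53.13°

Step 8: From EB = 14.32, EC = 14, BC = 3, by the inverse law of cosines:
  cos(∠BEC) = (EB² + EC² - BC²) / (2·EB·EC)
  ∠BEC = 12.09°

Step 9: From LB = 5, LC = 4, BC = 3, by the inverse law of cosines:
  cos(∠BLC) = (LB² + LC² - BC²) / (2·LB·LC)
  ∠BLC = 36.87°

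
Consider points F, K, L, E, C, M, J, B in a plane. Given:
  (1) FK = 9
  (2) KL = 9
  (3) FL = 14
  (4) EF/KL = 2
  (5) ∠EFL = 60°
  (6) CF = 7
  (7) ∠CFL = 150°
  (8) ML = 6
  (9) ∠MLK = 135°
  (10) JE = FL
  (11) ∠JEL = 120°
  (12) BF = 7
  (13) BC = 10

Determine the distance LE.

From the given relations: EF = 2·KL = 2·9 = 18.
Step 1: By the law of cosines on triangle LFE: LE² = 14² + 18² − 2·14·18·cos(60°) = 268, so LE = 2·√67.

Therefore, the length of LE = 2·√67.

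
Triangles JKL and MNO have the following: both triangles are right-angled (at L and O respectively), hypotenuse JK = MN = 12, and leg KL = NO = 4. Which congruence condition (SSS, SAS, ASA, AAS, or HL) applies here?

The given information provides:
both triangles are right-angled (at L and O respectively), hypotenuse JK = MN = 12, and leg KL = NO = 4
This matches the HL congruence theorem.
The hypotenuse and one leg of two right triangles are equal (Hypotenuse-Leg).

HL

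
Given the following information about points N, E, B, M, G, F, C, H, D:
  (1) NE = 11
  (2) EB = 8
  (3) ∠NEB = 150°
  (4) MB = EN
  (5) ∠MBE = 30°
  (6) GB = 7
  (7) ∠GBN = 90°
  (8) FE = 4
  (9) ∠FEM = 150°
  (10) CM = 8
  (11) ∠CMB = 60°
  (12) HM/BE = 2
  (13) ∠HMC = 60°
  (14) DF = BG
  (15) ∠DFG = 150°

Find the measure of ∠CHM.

From the given relations: HM = 2·BE = 2·8 = 16.
Step 1: By the law of cosines on triangle HMC: HC² = 16² + 8² − 2·16·8·cos(60°) = 192, so HC = 8·√3.
Step 2: By the inverse law of cosines on triangle CHM: cos(∠CHM) = ((8·√3)² + 16² − 8²) / (2·8·√3·16) = 384/443.41 = 0.866, so ∠CHM = 30°.

Therefore, the measure of angle ∠CHM = 30°.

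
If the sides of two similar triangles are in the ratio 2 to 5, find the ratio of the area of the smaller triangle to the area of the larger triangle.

The ratio of areas of similar triangles equals the square of the side ratio.
Side ratio = 2:5
Area ratio = (2/5)^2 = 4/25 = 4:25

4:25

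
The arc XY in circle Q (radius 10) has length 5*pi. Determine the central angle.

The full circumference is 2πr = 20*pi.
The arc is 5*pi / 20*pi = 1/4 of the full circle.
So the central angle = 1/4 × 360° = 90°.

90°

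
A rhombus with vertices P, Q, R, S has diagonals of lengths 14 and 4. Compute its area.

The diagonals of a rhombus divide it into four right triangles.
Each triangle has legs 14/ 2 = 7 and 4/2 = 2, so each has area (1/2)*7*2 = 7.
Four such triangles give total area = (d1 * d2) / 2 = 28.

28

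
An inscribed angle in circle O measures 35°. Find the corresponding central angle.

By the inscribed angle theorem, the central angle is twice the inscribed angle.
Central angle = 2 × 35° = 70°

70°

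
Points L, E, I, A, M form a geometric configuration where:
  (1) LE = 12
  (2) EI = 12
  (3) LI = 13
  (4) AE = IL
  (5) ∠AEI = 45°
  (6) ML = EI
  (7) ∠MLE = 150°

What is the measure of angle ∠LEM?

From the given relations: ML = EI = 12.
Step 1: By the law of cosines on triangle ELM: EM² = 12² + 12² − 2·12·12·cos(150°) = 537.42, so EM ≈ 23.18.
Step 2: By the inverse law of cosines on triangle LEM: cos(∠LEM) = (12² + 23.18² − 12²) / (2·12·23.18) = 537.42/556.37 = 0.9659, so ∠LEM = 15°.

Therefore, the measure of angle ∠LEM = 15°.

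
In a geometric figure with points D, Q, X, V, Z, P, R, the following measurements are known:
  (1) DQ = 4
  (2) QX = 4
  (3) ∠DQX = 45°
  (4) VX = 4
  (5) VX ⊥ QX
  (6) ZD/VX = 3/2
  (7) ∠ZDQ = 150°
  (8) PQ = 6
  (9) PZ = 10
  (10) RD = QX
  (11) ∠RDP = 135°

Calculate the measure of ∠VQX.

Step 1: By the law of cosines on triangle QXV: QV² = 4² + 4² − 2·4·4·cos(90°) = 32, so QV = 4·√2.
Step 2: By the inverse law of cosines on triangle VQX: cos(∠VQX) = ((4·√2)² + 4² − 4²) / (2·4·√2·4) = 32/45.25 = 0.7071, so ∠VQX = 45°.

Therefore, the measure of angle ∠VQX = 45°.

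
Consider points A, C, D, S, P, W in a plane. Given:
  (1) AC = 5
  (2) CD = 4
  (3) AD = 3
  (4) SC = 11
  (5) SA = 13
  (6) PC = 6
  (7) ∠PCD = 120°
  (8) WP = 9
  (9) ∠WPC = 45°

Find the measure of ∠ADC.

Step 1: By the inverse law of cosines on triangle ADC: cos(∠ADC) = (3² + 4² − 5²) / (2·3·4) = 0/24 = 0, so ∠ADC = 90°.

Therefore, the measure of angle ∠ADC = 90°.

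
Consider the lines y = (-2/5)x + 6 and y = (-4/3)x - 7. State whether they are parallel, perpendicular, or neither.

Slope of line 1: m1 = -2/5
Slope of line 2: m2 = -4/3
m1 != m2 and m1*m2 = 8/15 != -1. Neither.

Neither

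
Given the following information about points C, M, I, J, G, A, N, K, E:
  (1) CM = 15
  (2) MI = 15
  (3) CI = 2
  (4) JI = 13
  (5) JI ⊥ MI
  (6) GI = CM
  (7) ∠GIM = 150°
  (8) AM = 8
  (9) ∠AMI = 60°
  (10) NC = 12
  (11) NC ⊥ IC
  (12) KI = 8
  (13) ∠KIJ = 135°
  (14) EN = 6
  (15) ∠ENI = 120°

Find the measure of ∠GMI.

From the given relations: GI = CM = 15.
Step 1: By the law of cosines on triangle MIG: MG² = 15² + 15² − 2·15·15·cos(150°) = 839.71, so MG ≈ 28.98.
Step 2: By the inverse law of cosines on triangle GMI: cos(∠GMI) = (28.98² + 15² − 15²) / (2·28.98·15) = 839.71/869.33 = 0.9659, so ∠GMI = 15°.

Therefore, the measure of angle ∠GMI = 15°.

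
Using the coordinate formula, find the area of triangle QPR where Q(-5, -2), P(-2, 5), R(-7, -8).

Shoelace: Area = (1/2)|-5(5--8) + -2(-8--2) + -7(-2-5)| = (1/2)(4) = 2

2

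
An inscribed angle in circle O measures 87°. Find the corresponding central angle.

Central angle = 2 × 87° = 174° (inscribed angle theorem).

174°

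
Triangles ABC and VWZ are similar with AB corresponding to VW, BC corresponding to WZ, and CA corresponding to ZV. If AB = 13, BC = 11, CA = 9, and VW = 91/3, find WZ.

k = 91/3/13 = 7/3. WZ = 7/3 * 11 = 77/3.

77/3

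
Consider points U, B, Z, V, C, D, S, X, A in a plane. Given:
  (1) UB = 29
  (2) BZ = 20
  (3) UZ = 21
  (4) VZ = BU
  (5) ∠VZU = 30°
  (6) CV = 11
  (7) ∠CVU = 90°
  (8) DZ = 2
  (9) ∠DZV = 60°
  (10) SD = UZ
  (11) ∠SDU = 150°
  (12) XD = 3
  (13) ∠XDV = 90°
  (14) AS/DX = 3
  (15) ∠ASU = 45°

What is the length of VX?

From the given relations: VZ = BU = 29.
Step 1: By the law of cosines on triangle DZV: DV² = 2² + 29² − 2·2·29·cos(60°) = 787, so DV ≈ 28.05.
Step 2: By the law of cosines on triangle VDX: VX² = 28.05² + 3² − 2·28.05·3·cos(90°) = 796, so VX = 2·√199.

Therefore, the length of VX = 2·√199.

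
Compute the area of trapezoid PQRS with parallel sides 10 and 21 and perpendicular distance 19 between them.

Area of a trapezoid = (base1 + base2) * height / 2
Area = (10 + 21) * 19 / 2
Area = 31 * 19 / 2
Area = 589 / 2
Area = 589/2

589/2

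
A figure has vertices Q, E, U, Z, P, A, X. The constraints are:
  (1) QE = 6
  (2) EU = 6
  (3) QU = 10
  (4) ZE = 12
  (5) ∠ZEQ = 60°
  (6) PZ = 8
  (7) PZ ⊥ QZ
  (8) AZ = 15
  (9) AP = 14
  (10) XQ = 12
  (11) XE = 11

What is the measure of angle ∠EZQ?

Step 1: By the law of cosines on triangle ZEQ: ZQ² = 12² + 6² − 2·12·6·cos(60°) = 108, so ZQ = 6·√3.
Step 2: By the inverse law of cosines on triangle EZQ: cos(∠EZQ) = (12² + (6·√3)² − 6²) / (2·12·6·√3) = 216/249.42 = 0.866, so ∠EZQ = 30°.

Therefore, the measure of angle ∠EZQ = 30°.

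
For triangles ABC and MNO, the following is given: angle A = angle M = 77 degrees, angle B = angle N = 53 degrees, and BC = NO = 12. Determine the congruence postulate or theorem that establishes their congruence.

The given information matches AAS: Two pairs of corresponding angles and a non-included side are equal (Angle-Angle-Side).

AAS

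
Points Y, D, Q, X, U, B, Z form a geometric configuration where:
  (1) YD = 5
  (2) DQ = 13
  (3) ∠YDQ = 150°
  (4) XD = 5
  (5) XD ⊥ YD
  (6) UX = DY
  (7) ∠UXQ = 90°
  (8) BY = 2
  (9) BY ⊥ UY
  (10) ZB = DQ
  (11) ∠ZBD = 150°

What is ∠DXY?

Step 1: By the law of cosines on triangle XDY: XY² = 5² + 5² − 2·5·5·cos(90°) = 50, so XY = 5·√2.
Step 2: By the inverse law of cosines on triangle DXY: cos(∠DXY) = (5² + (5·√2)² − 5²) / (2·5·5·√2) = 50/70.71 = 0.7071, so ∠DXY = 45°.

Therefore, the measure of angle ∠DXY = 45°.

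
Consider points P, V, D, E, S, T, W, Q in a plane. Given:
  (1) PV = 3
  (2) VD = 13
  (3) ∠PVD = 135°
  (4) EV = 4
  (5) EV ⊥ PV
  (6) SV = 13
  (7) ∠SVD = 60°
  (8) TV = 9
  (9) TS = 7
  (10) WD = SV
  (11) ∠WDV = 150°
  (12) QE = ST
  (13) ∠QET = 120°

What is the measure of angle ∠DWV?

From the given relations: WD = SV = 13.
Step 1: By the law of cosines on triangle WDV: WV² = 13² + 13² − 2·13·13·cos(150°) = 630.72, so WV ≈ 25.11.
Step 2: By the inverse law of cosines on triangle DWV: cos(∠DWV) = (13² + 25.11² − 13²) / (2·13·25.11) = 630.72/652.97 = 0.9659, so ∠DWV = 15°.

Therefore, the measure of angle ∠DWV = 15°.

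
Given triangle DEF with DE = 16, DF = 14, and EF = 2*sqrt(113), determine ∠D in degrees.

When all three sides of a triangle are known, the law of cosines can be rearranged to find any angle.
cos(C) = (a² + b² - c²) / (2ab) gives cos(D) = 0.
Taking the inverse cosine: D = 90°.

90°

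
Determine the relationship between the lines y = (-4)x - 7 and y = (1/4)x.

Slope of line 1: m1 = -4
Slope of line 2: m2 = 1/4
Two lines are perpendicular when the product of their slopes is -1 (negative reciprocals).
m1 * m2 = (-4) * (1/4) = -1, confirming perpendicularity.

Perpendicular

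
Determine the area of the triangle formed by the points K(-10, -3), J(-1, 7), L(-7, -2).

Shoelace: Area = (1/2)|-10(7--2) + -1(-2--3) + -7(-3-7)| = (1/2)(21) = 21/2

21/2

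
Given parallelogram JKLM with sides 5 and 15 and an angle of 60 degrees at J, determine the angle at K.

In a parallelogram, consecutive angles are supplementary (sum to 180°).
angle K = 180 - angle J
angle K = 180 - 60
angle K = 120 degrees

120 degrees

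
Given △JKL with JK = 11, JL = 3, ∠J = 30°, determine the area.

Area = (1/2) * JK * JL * sin(J)
Area = (1/2) * 11 * 3 * sin(30°)
Area = (1/2) * 11 * 3 * 1/2
Area = 33/4

33/4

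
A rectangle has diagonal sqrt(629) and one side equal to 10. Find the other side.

b = sqrt(d^2 - a^2) = sqrt(629 - 100) = sqrt(529) = 23

23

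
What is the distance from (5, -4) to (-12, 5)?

The horizontal distance is |-12 - 5| = 17 and the vertical distance is |5 - -4| = 9.
By the Pythagorean theorem, d = sqrt(17^2 + 9^2) = sqrt(370).

sqrt(370)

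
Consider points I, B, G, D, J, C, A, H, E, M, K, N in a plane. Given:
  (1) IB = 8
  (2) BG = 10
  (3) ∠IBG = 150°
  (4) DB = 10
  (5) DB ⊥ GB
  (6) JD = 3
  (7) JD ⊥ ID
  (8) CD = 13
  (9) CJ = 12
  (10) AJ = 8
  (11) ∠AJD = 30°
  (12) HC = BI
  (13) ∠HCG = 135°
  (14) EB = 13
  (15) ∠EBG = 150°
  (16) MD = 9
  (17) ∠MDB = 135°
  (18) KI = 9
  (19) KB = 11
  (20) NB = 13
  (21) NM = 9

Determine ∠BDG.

Step 1: By the law of cosines on triangle DBG: DG² = 10² + 10² − 2·10·10·cos(90°) = 200, so DG = 10·√2.
Step 2: By the inverse law of cosines on triangle BDG: cos(∠BDG) = (10² + (10·√2)² − 10²) / (2·10·10·√2) = 200/282.84 = 0.7071, so ∠BDG = 45°.

Therefore, the measure of angle ∠BDG = 45°.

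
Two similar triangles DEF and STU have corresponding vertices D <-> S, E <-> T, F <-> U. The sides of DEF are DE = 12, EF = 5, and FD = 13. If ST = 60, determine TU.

k = 60/12 = 5. TU = 5 * 5 = 25.

25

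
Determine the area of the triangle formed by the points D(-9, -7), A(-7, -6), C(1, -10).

The Shoelace formula computes the area from vertex coordinates by summing cross products.
For vertices (-9,-7), (-7,-6), (1,-10):
Signed sum = -9*-6 - -7*-7 + -7*-10 - 1*-6 + 1*-7 - -9*-10
= 5 + 76 + -97 = -16
Area = (1/2)|-16| = 8.

8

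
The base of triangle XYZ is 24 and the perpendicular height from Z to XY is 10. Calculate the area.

Area = (1/2) * base * height
Area = (1/2) * 24 * 10
Area = 120

120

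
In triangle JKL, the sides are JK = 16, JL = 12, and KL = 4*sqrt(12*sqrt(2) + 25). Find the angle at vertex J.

cos(J) = (16² + 12² - (4*sqrt(12*sqrt(2) + 25))²) / (2 × 16 × 12) = -sqrt(2)/2, so J = arccos(-sqrt(2)/2) = 135°.

135°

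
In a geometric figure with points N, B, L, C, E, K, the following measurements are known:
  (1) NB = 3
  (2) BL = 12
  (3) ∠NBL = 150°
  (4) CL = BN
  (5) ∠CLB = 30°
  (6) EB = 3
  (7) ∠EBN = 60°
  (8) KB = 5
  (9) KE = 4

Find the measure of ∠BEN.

Step 1: By the law of cosines on triangle EBN: EN² = 3² + 3² − 2·3·3·cos(60°) = 9, so EN = 3.
Step 2: By the inverse law of cosines on triangle BEN: cos(∠BEN) = (3² + 3² − 3²) / (2·3·3) = 9/18 = 0.5, so ∠BEN = 60°.

Therefore, the measure of angle ∠BEN = 60°.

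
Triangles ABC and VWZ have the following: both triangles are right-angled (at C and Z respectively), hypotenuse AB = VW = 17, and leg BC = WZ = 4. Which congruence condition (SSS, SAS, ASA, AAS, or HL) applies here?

The given information provides:
both triangles are right-angled (at C and Z respectively), hypotenuse AB = VW = 17, and leg BC = WZ = 4
This matches the HL congruence theorem.
The hypotenuse and one leg of two right triangles are equal (Hypotenuse-Leg).

HL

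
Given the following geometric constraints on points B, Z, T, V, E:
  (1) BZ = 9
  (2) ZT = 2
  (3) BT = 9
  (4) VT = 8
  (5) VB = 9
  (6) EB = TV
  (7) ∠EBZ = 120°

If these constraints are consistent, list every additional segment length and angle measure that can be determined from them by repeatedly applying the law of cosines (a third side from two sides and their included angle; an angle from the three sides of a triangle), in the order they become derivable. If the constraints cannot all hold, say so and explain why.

The constraints are consistent. Derivable facts, in order:
After 1 step:
- ZE ≈ 14.73
- ∠BTV = 63.61°
- ∠BTZ = 83.62°
- ∠BVT = 63.61°
- ∠BZT = 83.62°
- ∠TBV = 52.78°
- ∠TBZ = 12.76°
After 2 steps:
- ∠BEZ = 31.95°
- ∠BZE = 28.05°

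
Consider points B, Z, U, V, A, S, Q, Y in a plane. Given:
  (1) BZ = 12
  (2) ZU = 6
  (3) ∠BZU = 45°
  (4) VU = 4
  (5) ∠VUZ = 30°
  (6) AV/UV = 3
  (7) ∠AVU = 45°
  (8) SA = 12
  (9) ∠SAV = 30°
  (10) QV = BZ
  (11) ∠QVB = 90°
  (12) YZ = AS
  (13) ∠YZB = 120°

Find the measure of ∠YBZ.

From the given relations: YZ = AS = 12.
Step 1: By the law of cosines on triangle BZY: BY² = 12² + 12² − 2·12·12·cos(120°) = 432, so BY = 12·√3.
Step 2: By the inverse law of cosines on triangle YBZ: cos(∠YBZ) = ((12·√3)² + 12² − 12²) / (2·12·√3·12) = 432/498.83 = 0.866, so ∠YBZ = 30°.

Therefore, the measure of angle ∠YBZ = 30°.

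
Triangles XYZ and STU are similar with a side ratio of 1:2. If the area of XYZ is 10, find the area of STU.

For similar figures, the area ratio equals the square of the side ratio.
Side ratio (XYZ to STU) = 1:2, so area ratio = 1^2:2^2 = 1:4.
If the area of XYZ is 10, then the area of STU = 10 * (4/1) = 40.

40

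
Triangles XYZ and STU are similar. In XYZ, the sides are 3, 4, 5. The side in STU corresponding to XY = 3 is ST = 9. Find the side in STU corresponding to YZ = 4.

Similar triangles have proportional sides. Setting up the proportion:
ST / XY = TU / YZ
9 / 3 = TU / 4
TU = 4 * 9 / 3 = 12.

12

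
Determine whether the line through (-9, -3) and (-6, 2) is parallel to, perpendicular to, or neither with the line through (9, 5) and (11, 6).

Slope of line 1: m1 = (2 - -3)/(-6 - -9) = 5/3 = 5/3
Slope of line 2: m2 = (6 - 5)/(11 - 9) = 1/2 = 1/2
For parallel lines we need equal slopes: 5/3 != 1/2.
For perpendicular lines we need m1*m2 = -1: (5/3)(1/2) = 5/6 != -1.
Since neither condition holds, the lines are neither parallel nor perpendicular.

Neither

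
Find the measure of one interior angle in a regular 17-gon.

Each interior angle of a regular n-gon is (n - 2) * 180 / n.
For n = 17: (17 - 2) * 180 / 17 = 2700/17 = 2700/17 degrees.

2700/17 degrees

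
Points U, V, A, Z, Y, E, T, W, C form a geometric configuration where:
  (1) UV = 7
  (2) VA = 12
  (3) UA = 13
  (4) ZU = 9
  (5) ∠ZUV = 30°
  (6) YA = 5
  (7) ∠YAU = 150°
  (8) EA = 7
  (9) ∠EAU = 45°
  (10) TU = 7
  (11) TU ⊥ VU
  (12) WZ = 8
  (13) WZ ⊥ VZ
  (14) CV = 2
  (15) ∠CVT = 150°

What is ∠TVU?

Step 1: By the law of cosines on triangle VUT: VT² = 7² + 7² − 2·7·7·cos(90°) = 98, so VT = 7·√2.
Step 2: By the inverse law of cosines on triangle TVU: cos(∠TVU) = ((7·√2)² + 7² − 7²) / (2·7·√2·7) = 98/138.59 = 0.7071, so ∠TVU = 45°.

Therefore, the measure of angle ∠TVU = 45°.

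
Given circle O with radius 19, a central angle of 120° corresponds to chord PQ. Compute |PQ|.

Drop a perpendicular from the center to the chord, bisecting both the chord and the central angle.
Each half-chord = r sin(θ/2) = 19 sin(60°).
The full chord = 2 × 19 × sin(60°) = 19*sqrt(3).

19*sqrt(3)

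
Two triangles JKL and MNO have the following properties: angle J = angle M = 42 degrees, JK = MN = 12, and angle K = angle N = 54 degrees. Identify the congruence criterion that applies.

Consider the given information: angle J = angle M = 42 degrees, JK = MN = 12, and angle K = angle N = 54 degrees
This is not AAS or HL: AAS requires two angles and a non-included side. HL only applies to right triangles with matching hypotenuse and leg.
The correct criterion is ASA. Two pairs of corresponding angles and the included side are equal (Angle-Side-Angle).

ASA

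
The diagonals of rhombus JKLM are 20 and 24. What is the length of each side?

Half-diagonals are 10 and 12. side = sqrt(10^2 + 12^2) = sqrt(244) = 2*sqrt(61)

2*sqrt(61)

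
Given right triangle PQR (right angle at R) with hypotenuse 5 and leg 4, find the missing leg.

By the Pythagorean theorem: QR^2 = PQ^2 - PR^2
QR^2 = 5^2 - 4^2 = 25 - 16 = 9
QR = sqrt(9) = 3

3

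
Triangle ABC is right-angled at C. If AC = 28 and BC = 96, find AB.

By the Pythagorean theorem: AB^2 = AC^2 + BC^2
AB^2 = 28^2 + 96^2 = 784 + 9216 = 10000
AB = sqrt(10000) = 100

100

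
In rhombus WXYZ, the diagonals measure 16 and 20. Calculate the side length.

In a rhombus, the diagonals bisect each other perpendicularly, creating four congruent right triangles.
Each triangle has legs 8 (half of 16) and 10 (half of 20).
The hypotenuse of each right triangle is a side of the rhombus:
side = sqrt(8^2 + 10^2) = sqrt(164) = 2*sqrt(41)

2*sqrt(41)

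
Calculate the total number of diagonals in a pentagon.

Each of the 5 vertices connects to 2 non-adjacent vertices via diagonals.
Total connections = 5 × 2 = 10, but each diagonal is counted twice.
Number of diagonals = 10 / 2 = 5.

5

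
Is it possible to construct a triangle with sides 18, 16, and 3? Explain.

For three segments to close into a triangle, no single side can be as long as the other two combined.
The longest side is 18, and 3 + 16 = 19 > 18.
A triangle can be formed.

Yes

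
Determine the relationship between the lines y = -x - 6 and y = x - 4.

Slope of line 1: m1 = -1
Slope of line 2: m2 = 1
Two lines are perpendicular when the product of their slopes is -1 (negative reciprocals).
m1 * m2 = (-1) * (1) = -1, confirming perpendicularity.

Perpendicular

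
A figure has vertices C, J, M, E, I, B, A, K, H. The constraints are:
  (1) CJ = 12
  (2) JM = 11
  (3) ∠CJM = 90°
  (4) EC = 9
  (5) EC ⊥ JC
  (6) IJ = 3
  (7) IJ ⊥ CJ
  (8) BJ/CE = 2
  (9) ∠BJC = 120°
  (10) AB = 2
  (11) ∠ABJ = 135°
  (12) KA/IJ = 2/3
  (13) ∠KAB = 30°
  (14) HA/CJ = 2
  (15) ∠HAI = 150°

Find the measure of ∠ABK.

From the given relations: KA = 2/3·IJ = 2/3·3 = 2.
Step 1: By the law of cosines on triangle BAK: BK² = 2² + 2² − 2·2·2·cos(30°) = 1.07, so BK ≈ 1.04.
Step 2: By the inverse law of cosines on triangle ABK: cos(∠ABK) = (2² + 1.04² − 2²) / (2·2·1.04) = 1.07/4.14 = 0.2588, so ∠ABK = 75°.

Therefore, the measure of angle ∠ABK = 75°.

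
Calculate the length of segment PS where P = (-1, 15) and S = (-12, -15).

d = sqrt((-11)^2 + (-30)^2) = sqrt(1021)

sqrt(1021)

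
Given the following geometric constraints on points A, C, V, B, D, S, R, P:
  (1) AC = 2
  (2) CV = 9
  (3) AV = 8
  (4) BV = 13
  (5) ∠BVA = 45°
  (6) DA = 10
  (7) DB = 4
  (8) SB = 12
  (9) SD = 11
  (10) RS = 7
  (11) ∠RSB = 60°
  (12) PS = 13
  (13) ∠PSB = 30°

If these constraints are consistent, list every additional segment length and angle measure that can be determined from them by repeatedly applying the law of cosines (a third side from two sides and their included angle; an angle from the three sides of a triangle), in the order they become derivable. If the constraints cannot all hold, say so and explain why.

The constraints are consistent. Derivable facts, in order:
After 1 step:
- AB ≈ 9.27
- BP ≈ 6.54
- BR = √109
- ∠ACV = 54.31°
- ∠AVC = 11.72°
- ∠BDS = 94.56°
- ∠BSD = 19.41°
- ∠CAV = 113.97°
- ∠DBS = 66.03°
After 2 steps:
- ∠ABD = 88.51°
- ∠ABV = 37.61°
- ∠ADB = 67.92°
- ∠BAD = 23.57°
- ∠BAV = 97.39°
- ∠BPS = 66.51°
- ∠BRS = 84.5°
- ∠PBS = 83.49°
- ∠RBS = 35.5°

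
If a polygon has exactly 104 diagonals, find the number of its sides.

Using d = n(n - 3)/2, we solve 104 = n(n - 3)/2.
So n(n - 3) = 208.
Testing n = 16: 16 * 13 = 208 = 208. Correct.
The polygon has 16 sides.

16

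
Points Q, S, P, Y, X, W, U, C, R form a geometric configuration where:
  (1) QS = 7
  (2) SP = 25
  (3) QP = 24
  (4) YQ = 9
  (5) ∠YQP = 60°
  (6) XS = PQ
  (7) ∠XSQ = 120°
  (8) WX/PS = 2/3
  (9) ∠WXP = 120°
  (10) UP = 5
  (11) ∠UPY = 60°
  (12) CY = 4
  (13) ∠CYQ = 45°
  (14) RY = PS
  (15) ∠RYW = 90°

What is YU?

Step 1: By the law of cosines on triangle PQY: PY² = 24² + 9² − 2·24·9·cos(60°) = 441, so PY = 21.
Step 2: By the law of cosines on triangle YPU: YU² = 21² + 5² − 2·21·5·cos(60°) = 361, so YU = 19.

Therefore, the length of YU = 19.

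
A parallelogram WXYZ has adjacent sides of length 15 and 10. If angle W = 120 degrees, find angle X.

Consecutive angles are supplementary: angle X = 180 - 120 = 60 degrees.

60 degrees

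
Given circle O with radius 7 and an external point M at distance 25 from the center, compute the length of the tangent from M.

The tangent, radius, and line from the external point to the center form a right triangle.
The right angle is where the tangent meets the radius.
By the Pythagorean theorem: tangent² + 7² = 25²
tangent² = 625 - 49 = 576
tangent = 24

24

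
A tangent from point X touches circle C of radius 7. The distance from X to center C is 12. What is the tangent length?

Let T be the point of tangency. Then CT ⊥ XT (radius ⊥ tangent).
In right triangle CTX: CX² = CT² + XT²
12² = 7² + XT²
XT² = 95, XT = sqrt(95)

sqrt(95)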